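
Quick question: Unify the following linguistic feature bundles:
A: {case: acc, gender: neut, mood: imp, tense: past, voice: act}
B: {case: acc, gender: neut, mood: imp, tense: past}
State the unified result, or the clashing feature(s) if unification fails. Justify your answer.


Compare features:
case: A=acc vs B=acc -> unified: acc
gender: A=neut vs B=neut -> unified: neut
mood: A=imp vs B=imp -> unified: imp
tense: A=past vs B=past -> unified: past
voice: A=act vs B=_ -> unified: act
No clashes found.

Unified: {case: acc, gender: neut, mood: imp, tense: past, voice: act}


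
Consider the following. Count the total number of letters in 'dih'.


Spell out 'dih' and number each letter: d(1), i(2), h(3). Total: 3 letters.

3


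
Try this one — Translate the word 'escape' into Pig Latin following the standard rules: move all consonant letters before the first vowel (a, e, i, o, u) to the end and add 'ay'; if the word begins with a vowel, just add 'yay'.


'escape' starts with a vowel, so add 'yay': 'escapeyay'.

escapeyay


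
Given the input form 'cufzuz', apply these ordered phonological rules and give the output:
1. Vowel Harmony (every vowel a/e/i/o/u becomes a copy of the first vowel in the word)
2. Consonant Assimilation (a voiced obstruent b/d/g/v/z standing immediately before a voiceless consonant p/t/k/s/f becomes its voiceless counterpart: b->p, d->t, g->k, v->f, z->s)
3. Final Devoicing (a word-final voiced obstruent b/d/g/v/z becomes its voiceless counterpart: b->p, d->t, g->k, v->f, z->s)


Starting form: 'cufzuz'
Rule 1: Vowel Harmony: all vowels already match. No change.
Rule 2: Consonant Assimilation: no voiced obstruent (b/d/g/v/z) stands immediately before a voiceless consonant (p/t/k/s/f). No change.
Rule 3: Final Devoicing: word-final voiced obstruent 'z' becomes voiceless 's'. 'cufzuz' -> 'cufzus'
Final form: 'cufzus'

cufzus


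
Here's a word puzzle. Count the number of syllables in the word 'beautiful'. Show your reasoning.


Break 'beautiful' into syllables: beau-ti-ful -> beau | ti | ful = 3 syllables

3 syllables


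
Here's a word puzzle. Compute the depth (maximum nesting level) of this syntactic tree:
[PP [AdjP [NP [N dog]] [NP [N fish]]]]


Count bracket nesting levels:
'[' at pos 0: depth = 1
'[' at pos 4: depth = 2
'[' at pos 10: depth = 3
'[' at pos 14: depth = 4
'[' at pos 23: depth = 3
'[' at pos 27: depth = 4
Maximum depth reached: 4

4


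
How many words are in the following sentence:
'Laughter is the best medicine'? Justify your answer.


Split into words: Laughter | is | the | best | medicine = 5 words.

5


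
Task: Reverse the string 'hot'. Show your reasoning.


Reverse 'hot' character by character: 'toh'.

toh


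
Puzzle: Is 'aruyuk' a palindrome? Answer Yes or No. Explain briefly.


Forward: 'aruyuk'
Reversed: 'kuyura'
They differ.

No


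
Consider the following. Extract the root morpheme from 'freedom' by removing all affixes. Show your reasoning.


Remove suffix '-dom' from 'freedom' to get root 'free'.

free


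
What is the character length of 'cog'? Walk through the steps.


Spell out 'cog' and number each letter: c(1), o(2), g(3). Total: 3 letters.

3


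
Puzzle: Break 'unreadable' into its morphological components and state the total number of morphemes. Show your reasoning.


Step 1: Identify prefix: 'un' (meaning: not/reverse)
Step 2: Identify root: 'read'
Step 3: Identify suffix(es): 'able'
Decomposition: un- (prefix: not/reverse) + read (root) + -able (suffix: capable of)
Total morphemes: 3

3 morphemes (un- (prefix: not/reverse) + read (root) + -able (suffix: capable of))


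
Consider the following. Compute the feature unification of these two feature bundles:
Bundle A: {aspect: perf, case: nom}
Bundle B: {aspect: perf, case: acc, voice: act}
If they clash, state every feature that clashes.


Compare features:
aspect: A=perf vs B=perf -> unified: perf
case: A=nom vs B=acc -> CLASH
voice: A=_ vs B=act -> unified: act
Clash detected on feature 'case' (nom vs acc); unification fails.

CLASH on 'case' (nom vs acc)


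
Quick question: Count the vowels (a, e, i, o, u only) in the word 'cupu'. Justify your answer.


Vowels in 'cupu': u, u = 2 vowels.

2


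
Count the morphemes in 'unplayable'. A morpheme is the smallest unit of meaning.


Decomposition: un- (prefix) + play (root) + -able (suffix) = 3 morpheme(s)

3 morphemes


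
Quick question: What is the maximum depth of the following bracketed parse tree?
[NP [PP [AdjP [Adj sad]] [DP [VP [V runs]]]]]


Count bracket nesting levels:
'[' at pos 0: depth = 1
'[' at pos 4: depth = 2
'[' at pos 8: depth = 3
'[' at pos 14: depth = 4
'[' at pos 25: depth = 3
'[' at pos 29: depth = 4
'[' at pos 33: depth = 5
Maximum depth reached: 5

5


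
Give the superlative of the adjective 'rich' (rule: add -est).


Apply superlative formation (add -est): 'rich' -> 'richest'.

richest


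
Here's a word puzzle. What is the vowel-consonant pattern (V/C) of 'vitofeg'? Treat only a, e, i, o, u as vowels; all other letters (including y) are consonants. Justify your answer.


Letter mapping: v = C, i = V, t = C, o = V, f = C, e = V, g = C.

CVCVCVC


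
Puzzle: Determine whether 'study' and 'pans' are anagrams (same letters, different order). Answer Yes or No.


Sorted letters of 'study': 'dstuy'
Sorted letters of 'pans': 'anps'
They do not match.

No


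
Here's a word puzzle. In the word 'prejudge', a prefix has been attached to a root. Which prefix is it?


The word 'prejudge' = 'pre' (prefix) + 'judge' (root). The prefix is 'pre'.

pre


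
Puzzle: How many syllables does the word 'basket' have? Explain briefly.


Break 'basket' into syllables: bas-ket -> bas | ket = 2 syllables

2 syllables


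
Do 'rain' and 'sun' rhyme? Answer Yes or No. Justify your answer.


Rime (stressed vowel + following sounds) of 'rain': -ain = /eɪn/
Rime of 'sun': -un = /ʌn/
/eɪn/ and /ʌn/ are different ending sounds, so the words do not rhyme.

No


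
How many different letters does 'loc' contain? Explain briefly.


Unique letters in 'loc': {c, l, o} = 3 distinct letters.

3


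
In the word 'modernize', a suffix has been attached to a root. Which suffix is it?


The word 'modernize' = 'modern' (root) + '-ize' (suffix). The suffix is '-ize'.

ize


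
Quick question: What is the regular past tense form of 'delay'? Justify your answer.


Apply rule: Add -ed. 'delay' becomes 'delayed'.

delayed


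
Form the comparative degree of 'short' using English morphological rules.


Apply comparative formation (add -er): 'short' -> 'shorter'.

shorter


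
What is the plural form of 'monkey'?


Apply rule: Add -s. 'monkey' becomes 'monkeys'.

monkeys


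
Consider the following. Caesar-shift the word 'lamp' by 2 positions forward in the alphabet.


Shift each letter by 2: l -> n, a -> c, m -> o, p -> r. Result: 'ncor'.

ncor


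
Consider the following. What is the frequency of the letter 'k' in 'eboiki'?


Letter 'k' in 'eboiki': found at position(s) 5 = 1 occurrence(s).

1


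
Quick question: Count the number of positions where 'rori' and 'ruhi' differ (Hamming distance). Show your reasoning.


Alignment:
Position 1: 'r' vs 'r' = match
Position 2: 'o' vs 'u' = DIFFER
Position 3: 'r' vs 'h' = DIFFER
Position 4: 'i' vs 'i' = match
Total differences: 2

2


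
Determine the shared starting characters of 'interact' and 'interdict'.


Compare from the start: 5 characters match: 'inter'. Mismatch at position 6: 'a' vs 'd'.

inter


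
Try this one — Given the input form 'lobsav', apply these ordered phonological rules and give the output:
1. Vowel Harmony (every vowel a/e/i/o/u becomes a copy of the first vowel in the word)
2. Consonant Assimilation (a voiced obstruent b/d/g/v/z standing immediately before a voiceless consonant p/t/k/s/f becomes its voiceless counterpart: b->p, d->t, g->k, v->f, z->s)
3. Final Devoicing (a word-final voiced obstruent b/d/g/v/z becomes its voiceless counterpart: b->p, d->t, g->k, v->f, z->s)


Starting form: 'lobsav'
Rule 1: Vowel Harmony: all vowels become 'o' (matching first vowel). 'lobsav' -> 'lobsov'
Rule 2: Consonant Assimilation: voiced obstruent before voiceless consonant becomes voiceless ('bs' -> 'ps'). 'lobsov' -> 'lopsov'
Rule 3: Final Devoicing: word-final voiced obstruent 'v' becomes voiceless 'f'. 'lopsov' -> 'lopsof'
Final form: 'lopsof'

lopsof


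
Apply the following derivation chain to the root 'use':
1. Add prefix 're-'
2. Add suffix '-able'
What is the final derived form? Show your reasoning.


Step 1: Add prefix 're-' to 'use' = 'reuse'
Step 2: Add suffix '-able' to 'reuse' = 'reusable'

reusable


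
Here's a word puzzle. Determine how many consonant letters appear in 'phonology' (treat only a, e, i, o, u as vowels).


Consonants in 'phonology': p, h, n, l, g, y = 6 consonants.

6


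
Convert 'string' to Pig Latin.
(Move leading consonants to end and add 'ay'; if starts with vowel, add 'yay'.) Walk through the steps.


'string': move consonant cluster 'str' to end and add 'ay': 'ingstray'.

ingstray


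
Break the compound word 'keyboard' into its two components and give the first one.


Split 'keyboard' into 'key' + 'board'. The first part is 'key'.

key


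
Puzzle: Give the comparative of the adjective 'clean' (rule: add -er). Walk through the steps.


Apply comparative formation (add -er): 'clean' -> 'cleaner'.

cleaner


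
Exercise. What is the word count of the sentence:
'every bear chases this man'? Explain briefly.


Split into words: every | bear | chases | this | man = 5 words.

5


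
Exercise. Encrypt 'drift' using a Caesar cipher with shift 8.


Shift each letter by 8: d -> l, r -> z, i -> q, f -> n, t -> b. Result: 'lzqnb'.

lzqnb


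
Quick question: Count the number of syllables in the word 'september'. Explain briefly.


Break 'september' into syllables: sep-tem-ber -> sep | tem | ber = 3 syllables

3 syllables


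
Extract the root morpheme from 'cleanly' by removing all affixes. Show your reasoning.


Remove suffix '-ly' from 'cleanly' to get root 'clean'.

clean


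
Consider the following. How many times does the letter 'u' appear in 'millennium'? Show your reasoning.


Letter 'u' in 'millennium': found at position(s) 9 = 1 occurrence(s).

1


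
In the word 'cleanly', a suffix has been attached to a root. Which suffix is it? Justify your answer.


The word 'cleanly' = 'clean' (root) + '-ly' (suffix). The suffix is '-ly'.

ly


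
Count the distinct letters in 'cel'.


Unique letters in 'cel': {c, e, l} = 3 distinct letters.

3


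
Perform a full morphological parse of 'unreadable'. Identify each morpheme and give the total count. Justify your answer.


Step 1: Identify prefix: 'un' (meaning: not/reverse)
Step 2: Identify root: 'read'
Step 3: Identify suffix(es): 'able'
Decomposition: un- (prefix: not/reverse) + read (root) + -able (suffix: capable of)
Total morphemes: 3

3 morphemes (un- (prefix: not/reverse) + read (root) + -able (suffix: capable of))


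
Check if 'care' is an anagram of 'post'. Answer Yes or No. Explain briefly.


Sorted letters of 'care': 'acer'
Sorted letters of 'post': 'opst'
They do not match.

No


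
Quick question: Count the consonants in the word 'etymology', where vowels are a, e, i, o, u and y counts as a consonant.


Consonants in 'etymology': t, y, m, l, g, y = 6 consonants.

6


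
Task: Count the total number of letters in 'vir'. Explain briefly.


Spell out 'vir' and number each letter: v(1), i(2), r(3). Total: 3 letters.

3


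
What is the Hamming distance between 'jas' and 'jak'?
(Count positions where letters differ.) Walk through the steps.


Alignment:
Position 1: 'j' vs 'j' = match
Position 2: 'a' vs 'a' = match
Position 3: 's' vs 'k' = DIFFER
Total differences: 1

1


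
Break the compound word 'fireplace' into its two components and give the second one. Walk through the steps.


Split 'fireplace' into 'fire' + 'place'. The second part is 'place'.

place


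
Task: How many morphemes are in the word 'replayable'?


Decomposition: re- (prefix) + play (root) + -able (suffix) = 3 morpheme(s)

3 morphemes


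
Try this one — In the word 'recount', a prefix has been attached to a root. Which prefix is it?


The word 'recount' = 're' (prefix) + 'count' (root). The prefix is 're'.

re


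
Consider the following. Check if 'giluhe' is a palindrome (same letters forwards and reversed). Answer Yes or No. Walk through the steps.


Forward: 'giluhe'
Reversed: 'ehulig'
They differ.

No


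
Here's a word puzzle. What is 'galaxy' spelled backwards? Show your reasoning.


Reverse 'galaxy' character by character: 'yxalag'.

yxalag


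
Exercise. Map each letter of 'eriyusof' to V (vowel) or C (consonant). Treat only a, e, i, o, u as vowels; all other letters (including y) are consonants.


Letter mapping: e = V, r = C, i = V, y = C, u = V, s = C, o = V, f = C.

VCVCVCVC


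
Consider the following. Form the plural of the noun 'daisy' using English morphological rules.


Apply rule: Change -y to -ies (consonant + y). 'daisy' becomes 'daisies'.

daisies


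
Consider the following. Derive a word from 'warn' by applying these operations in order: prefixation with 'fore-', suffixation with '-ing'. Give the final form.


Step 1: Add prefix 'fore-' to 'warn' = 'forewarn'
Step 2: Add suffix '-ing' to 'forewarn' = 'forewarning'

forewarning


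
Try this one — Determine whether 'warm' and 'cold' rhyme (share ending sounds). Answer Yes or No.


Rime (stressed vowel + following sounds) of 'warm': -arm = /ɔːrm/
Rime of 'cold': -old = /oʊld/
/ɔːrm/ and /oʊld/ are different ending sounds, so the words do not rhyme.

No


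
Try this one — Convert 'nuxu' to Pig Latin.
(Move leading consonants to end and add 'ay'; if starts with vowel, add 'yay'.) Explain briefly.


'nuxu': move consonant cluster 'n' to end and add 'ay': 'uxunay'.

uxunay


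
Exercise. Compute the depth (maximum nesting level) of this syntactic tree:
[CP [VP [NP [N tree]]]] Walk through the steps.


Count bracket nesting levels:
'[' at pos 0: depth = 1
'[' at pos 4: depth = 2
'[' at pos 8: depth = 3
'[' at pos 12: depth = 4
Maximum depth reached: 4

4


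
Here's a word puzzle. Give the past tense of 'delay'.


Apply rule: Add -ed. 'delay' becomes 'delayed'.

delayed


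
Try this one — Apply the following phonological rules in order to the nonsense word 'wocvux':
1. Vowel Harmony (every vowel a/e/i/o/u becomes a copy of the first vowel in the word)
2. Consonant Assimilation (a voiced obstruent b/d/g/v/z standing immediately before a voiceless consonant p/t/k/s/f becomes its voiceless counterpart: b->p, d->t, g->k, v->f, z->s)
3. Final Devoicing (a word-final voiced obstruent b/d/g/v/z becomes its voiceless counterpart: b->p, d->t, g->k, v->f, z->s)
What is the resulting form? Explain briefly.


Starting form: 'wocvux'
Rule 1: Vowel Harmony: all vowels become 'o' (matching first vowel). 'wocvux' -> 'wocvox'
Rule 2: Consonant Assimilation: no voiced obstruent (b/d/g/v/z) stands immediately before a voiceless consonant (p/t/k/s/f). No change.
Rule 3: Final Devoicing: final consonant 'x' is not one of the voiced obstruents b/d/g/v/z. No change.
Final form: 'wocvox'

wocvox


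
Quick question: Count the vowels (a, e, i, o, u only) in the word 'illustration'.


Vowels in 'illustration': i, u, a, i, o = 5 vowels.

5


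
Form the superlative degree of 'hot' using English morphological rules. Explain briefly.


Apply superlative formation (double final consonant, add -est): 'hot' -> 'hottest'.

hottest


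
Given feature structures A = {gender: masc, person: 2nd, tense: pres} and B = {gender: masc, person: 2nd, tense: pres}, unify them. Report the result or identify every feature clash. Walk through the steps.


Compare features:
gender: A=masc vs B=masc -> unified: masc
person: A=2nd vs B=2nd -> unified: 2nd
tense: A=pres vs B=pres -> unified: pres
No clashes found.

Unified: {gender: masc, person: 2nd, tense: pres}


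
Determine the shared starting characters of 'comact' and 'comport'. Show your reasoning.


Compare from the start: 3 characters match: 'com'. Mismatch at position 4: 'a' vs 'p'.

com


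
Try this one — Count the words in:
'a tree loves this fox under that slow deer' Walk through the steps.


Split into words: a | tree | loves | this | fox | under | that | slow | deer = 9 words.

9


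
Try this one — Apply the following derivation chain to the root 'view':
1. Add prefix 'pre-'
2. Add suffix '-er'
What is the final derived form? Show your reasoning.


Step 1: Add prefix 'pre-' to 'view' = 'preview'
Step 2: Add suffix '-er' to 'preview' = 'previewer'

previewer


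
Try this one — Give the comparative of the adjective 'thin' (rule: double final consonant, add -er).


Apply comparative formation (double final consonant, add -er): 'thin' -> 'thinner'.

thinner


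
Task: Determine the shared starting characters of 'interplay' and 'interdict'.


Compare from the start: 5 characters match: 'inter'. Mismatch at position 6: 'p' vs 'd'.

inter


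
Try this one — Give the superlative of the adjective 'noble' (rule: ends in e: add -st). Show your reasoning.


Apply superlative formation (ends in e: add -st): 'noble' -> 'noblest'.

noblest


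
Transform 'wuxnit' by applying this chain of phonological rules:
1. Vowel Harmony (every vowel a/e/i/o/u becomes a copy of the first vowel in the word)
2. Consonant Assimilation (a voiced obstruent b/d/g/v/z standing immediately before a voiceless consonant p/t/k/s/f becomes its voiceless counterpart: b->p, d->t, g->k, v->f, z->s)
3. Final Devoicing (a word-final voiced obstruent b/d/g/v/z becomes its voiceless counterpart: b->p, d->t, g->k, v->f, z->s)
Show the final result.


Starting form: 'wuxnit'
Rule 1: Vowel Harmony: all vowels become 'u' (matching first vowel). 'wuxnit' -> 'wuxnut'
Rule 2: Consonant Assimilation: no voiced obstruent (b/d/g/v/z) stands immediately before a voiceless consonant (p/t/k/s/f). No change.
Rule 3: Final Devoicing: final consonant 't' is not one of the voiced obstruents b/d/g/v/z. No change.
Final form: 'wuxnut'

wuxnut


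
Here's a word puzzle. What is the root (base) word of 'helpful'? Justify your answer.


Remove suffix '-ful' from 'helpful' to get root 'help'.

help


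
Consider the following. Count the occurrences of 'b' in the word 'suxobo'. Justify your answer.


Letter 'b' in 'suxobo': found at position(s) 5 = 1 occurrence(s).

1


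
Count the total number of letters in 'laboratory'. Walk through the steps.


Spell out 'laboratory' and number each letter: l(1), a(2), b(3), o(4), r(5), a(6), t(7), o(8), r(9), y(10). Total: 10 letters.

10


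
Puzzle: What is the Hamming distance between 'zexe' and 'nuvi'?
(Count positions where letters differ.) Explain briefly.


Alignment:
Position 1: 'z' vs 'n' = DIFFER
Position 2: 'e' vs 'u' = DIFFER
Position 3: 'x' vs 'v' = DIFFER
Position 4: 'e' vs 'i' = DIFFER
Total differences: 4

4


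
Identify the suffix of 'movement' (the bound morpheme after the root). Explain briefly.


The word 'movement' = 'move' (root) + '-ment' (suffix). The suffix is '-ment'.

ment


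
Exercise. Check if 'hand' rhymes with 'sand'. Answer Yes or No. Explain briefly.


Rime (stressed vowel + following sounds) of 'hand': -and = /ænd/
Rime of 'sand': -and = /ænd/
/ænd/ and /ænd/ are the same ending sound, so the words rhyme.

Yes


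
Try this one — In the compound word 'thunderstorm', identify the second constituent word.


Split 'thunderstorm' into 'thunder' + 'storm'. The second part is 'storm'.

storm


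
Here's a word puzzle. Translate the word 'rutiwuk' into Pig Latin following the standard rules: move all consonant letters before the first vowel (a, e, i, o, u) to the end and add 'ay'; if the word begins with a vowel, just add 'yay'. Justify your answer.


'rutiwuk': move consonant cluster 'r' to end and add 'ay': 'utiwukray'.

utiwukray


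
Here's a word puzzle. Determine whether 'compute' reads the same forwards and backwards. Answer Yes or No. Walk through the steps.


Forward: 'compute'
Reversed: 'etupmoc'
They differ.

No


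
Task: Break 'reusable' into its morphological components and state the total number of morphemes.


Step 1: Identify prefix: 're' (meaning: again)
Step 2: Identify root: 'use'
Step 3: Identify suffix(es): 'able'
Decomposition: re- (prefix: again) + use (root) + -able (suffix: capable of)
Total morphemes: 3

3 morphemes (re- (prefix: again) + use (root) + -able (suffix: capable of))


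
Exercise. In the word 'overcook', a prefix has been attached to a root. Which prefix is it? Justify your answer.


The word 'overcook' = 'over' (prefix) + 'cook' (root). The prefix is 'over'.

over


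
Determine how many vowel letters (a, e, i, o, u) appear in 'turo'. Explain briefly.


Vowels in 'turo': u, o = 2 vowels.

2


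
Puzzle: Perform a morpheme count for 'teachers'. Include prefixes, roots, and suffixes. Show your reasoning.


Decomposition: teach (root) + -er (suffix) + -s (plural) = 3 morpheme(s)

3 morphemes


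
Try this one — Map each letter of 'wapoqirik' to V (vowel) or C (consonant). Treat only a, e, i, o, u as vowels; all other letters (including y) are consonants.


Letter mapping: w = C, a = V, p = C, o = V, q = C, i = V, r = C, i = V, k = C.

CVCVCVCVC


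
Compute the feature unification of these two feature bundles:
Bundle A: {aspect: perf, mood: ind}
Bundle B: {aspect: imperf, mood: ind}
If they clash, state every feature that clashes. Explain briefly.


Compare features:
aspect: A=perf vs B=imperf -> CLASH
mood: A=ind vs B=ind -> unified: ind
Clash detected on feature 'aspect' (perf vs imperf); unification fails.

CLASH on 'aspect' (perf vs imperf)


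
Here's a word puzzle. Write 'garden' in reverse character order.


Reverse 'garden' character by character: 'nedrag'.

nedrag


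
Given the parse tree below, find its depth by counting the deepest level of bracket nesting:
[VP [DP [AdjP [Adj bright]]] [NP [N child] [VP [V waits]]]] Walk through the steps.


Count bracket nesting levels:
'[' at pos 0: depth = 1
'[' at pos 4: depth = 2
'[' at pos 8: depth = 3
'[' at pos 14: depth = 4
'[' at pos 29: depth = 2
'[' at pos 33: depth = 3
'[' at pos 43: depth = 3
'[' at pos 47: depth = 4
Maximum depth reached: 4

4


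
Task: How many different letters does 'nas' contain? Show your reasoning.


Unique letters in 'nas': {a, n, s} = 3 distinct letters.

3


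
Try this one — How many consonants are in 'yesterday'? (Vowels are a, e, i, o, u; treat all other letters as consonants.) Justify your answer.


Consonants in 'yesterday': y, s, t, r, d, y = 6 consonants.

6


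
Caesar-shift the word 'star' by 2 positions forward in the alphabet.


Shift each letter by 2: s -> u, t -> v, a -> c, r -> t. Result: 'uvct'.

uvct


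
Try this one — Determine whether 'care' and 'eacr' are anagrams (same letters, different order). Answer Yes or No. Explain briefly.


Sorted letters of 'care': 'acer'
Sorted letters of 'eacr': 'acer'
They match.

Yes


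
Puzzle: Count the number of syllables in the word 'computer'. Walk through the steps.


Break 'computer' into syllables: com-pu-ter -> com | pu | ter = 3 syllables

3 syllables


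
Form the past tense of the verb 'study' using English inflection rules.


Apply rule: Change -y to -ied. 'study' becomes 'studied'.

studied


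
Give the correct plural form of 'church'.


Apply rule: Add -es (sibilant/fricative ending). 'church' becomes 'churches'.

churches


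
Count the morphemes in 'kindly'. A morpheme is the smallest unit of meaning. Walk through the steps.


Decomposition: kind (root) + -ly (suffix) = 2 morpheme(s)

2 morphemes


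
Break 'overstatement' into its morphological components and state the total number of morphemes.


Step 1: Identify prefix: 'over' (meaning: excessively)
Step 2: Identify root: 'state'
Step 3: Identify suffix(es): 'ment'
Decomposition: over- (prefix: excessively) + state (root) + -ment (suffix: action/result)
Total morphemes: 3

3 morphemes (over- (prefix: excessively) + state (root) + -ment (suffix: action/result))


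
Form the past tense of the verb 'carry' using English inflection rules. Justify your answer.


Apply rule: Change -y to -ied. 'carry' becomes 'carried'.

carried


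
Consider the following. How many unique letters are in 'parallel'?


Unique letters in 'parallel': {a, e, l, p, r} = 5 distinct letters.

5


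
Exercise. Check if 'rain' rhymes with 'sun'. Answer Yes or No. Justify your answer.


Rime (stressed vowel + following sounds) of 'rain': -ain = /eɪn/
Rime of 'sun': -un = /ʌn/
/eɪn/ and /ʌn/ are different ending sounds, so the words do not rhyme.

No


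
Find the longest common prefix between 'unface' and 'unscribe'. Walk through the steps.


Compare from the start: 2 characters match: 'un'. Mismatch at position 3: 'f' vs 's'.

un


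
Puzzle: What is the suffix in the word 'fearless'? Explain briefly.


The word 'fearless' = 'fear' (root) + '-less' (suffix). The suffix is '-less'.

less


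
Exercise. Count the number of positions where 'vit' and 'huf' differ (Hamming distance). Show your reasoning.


Alignment:
Position 1: 'v' vs 'h' = DIFFER
Position 2: 'i' vs 'u' = DIFFER
Position 3: 't' vs 'f' = DIFFER
Total differences: 3

3


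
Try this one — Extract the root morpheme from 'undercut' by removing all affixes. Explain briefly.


Remove prefix 'under' from 'undercut' to get root 'cut'.

cut


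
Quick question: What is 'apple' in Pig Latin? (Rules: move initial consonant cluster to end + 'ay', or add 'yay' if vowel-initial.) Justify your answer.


'apple' starts with a vowel, so add 'yay': 'appleyay'.

appleyay


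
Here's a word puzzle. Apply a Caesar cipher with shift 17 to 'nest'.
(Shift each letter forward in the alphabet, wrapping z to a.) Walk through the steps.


Shift each letter by 17: n -> e, e -> v, s -> j, t -> k. Result: 'evjk'.

evjk


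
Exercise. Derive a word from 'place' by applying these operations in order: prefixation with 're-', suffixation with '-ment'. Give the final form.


Step 1: Add prefix 're-' to 'place' = 'replace'
Step 2: Add suffix '-ment' to 'replace' = 'replacement'

replacement


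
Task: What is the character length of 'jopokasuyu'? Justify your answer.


Spell out 'jopokasuyu' and number each letter: j(1), o(2), p(3), o(4), k(5), a(6), s(7), u(8), y(9), u(10). Total: 10 letters.

10


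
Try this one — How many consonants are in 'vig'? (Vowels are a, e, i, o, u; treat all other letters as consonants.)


Consonants in 'vig': v, g = 2 consonants.

2


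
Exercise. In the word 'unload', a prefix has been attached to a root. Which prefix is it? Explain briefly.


The word 'unload' = 'un' (prefix) + 'load' (root). The prefix is 'un'.

un


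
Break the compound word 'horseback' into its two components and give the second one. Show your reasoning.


Split 'horseback' into 'horse' + 'back'. The second part is 'back'.

back


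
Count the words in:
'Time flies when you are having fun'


Split into words: Time | flies | when | you | are | having | fun = 7 words.

7


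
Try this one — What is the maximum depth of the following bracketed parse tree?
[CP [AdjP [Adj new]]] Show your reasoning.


Count bracket nesting levels:
'[' at pos 0: depth = 1
'[' at pos 4: depth = 2
'[' at pos 10: depth = 3
Maximum depth reached: 3

3


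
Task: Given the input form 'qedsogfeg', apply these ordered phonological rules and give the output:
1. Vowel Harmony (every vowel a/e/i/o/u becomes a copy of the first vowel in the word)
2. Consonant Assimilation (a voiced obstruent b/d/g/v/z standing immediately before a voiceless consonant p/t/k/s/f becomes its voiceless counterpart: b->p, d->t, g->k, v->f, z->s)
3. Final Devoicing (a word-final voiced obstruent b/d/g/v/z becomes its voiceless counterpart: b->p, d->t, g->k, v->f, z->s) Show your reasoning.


Starting form: 'qedsogfeg'
Rule 1: Vowel Harmony: all vowels become 'e' (matching first vowel). 'qedsogfeg' -> 'qedsegfeg'
Rule 2: Consonant Assimilation: voiced obstruent before voiceless consonant becomes voiceless ('ds' -> 'ts', 'gf' -> 'kf'). 'qedsegfeg' -> 'qetsekfeg'
Rule 3: Final Devoicing: word-final voiced obstruent 'g' becomes voiceless 'k'. 'qetsekfeg' -> 'qetsekfek'
Final form: 'qetsekfek'

qetsekfek


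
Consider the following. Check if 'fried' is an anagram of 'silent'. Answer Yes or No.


Sorted letters of 'fried': 'defir'
Sorted letters of 'silent': 'eilnst'
They do not match.

No


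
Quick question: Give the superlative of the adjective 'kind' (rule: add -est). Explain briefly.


Apply superlative formation (add -est): 'kind' -> 'kindest'.

kindest


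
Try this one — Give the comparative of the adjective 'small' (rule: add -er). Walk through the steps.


Apply comparative formation (add -er): 'small' -> 'smaller'.

smaller


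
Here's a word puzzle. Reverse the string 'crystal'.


Reverse 'crystal' character by character: 'latsyrc'.

latsyrc


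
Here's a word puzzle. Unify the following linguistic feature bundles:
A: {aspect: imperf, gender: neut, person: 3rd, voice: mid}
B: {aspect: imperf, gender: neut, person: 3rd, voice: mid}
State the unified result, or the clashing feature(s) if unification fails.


Compare features:
aspect: A=imperf vs B=imperf -> unified: imperf
gender: A=neut vs B=neut -> unified: neut
person: A=3rd vs B=3rd -> unified: 3rd
voice: A=mid vs B=mid -> unified: mid
No clashes found.

Unified: {aspect: imperf, gender: neut, person: 3rd, voice: mid}


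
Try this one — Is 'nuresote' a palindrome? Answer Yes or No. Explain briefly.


Forward: 'nuresote'
Reversed: 'etoserun'
They differ.

No


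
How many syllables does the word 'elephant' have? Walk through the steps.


Break 'elephant' into syllables: el-e-phant -> el | e | phant = 3 syllables

3 syllables


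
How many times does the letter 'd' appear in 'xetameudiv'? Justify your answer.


Letter 'd' in 'xetameudiv': found at position(s) 8 = 1 occurrence(s).

1


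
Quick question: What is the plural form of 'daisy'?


Apply rule: Change -y to -ies (consonant + y). 'daisy' becomes 'daisies'.

daisies


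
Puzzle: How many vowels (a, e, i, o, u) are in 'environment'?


Vowels in 'environment': e, i, o, e = 4 vowels.

4


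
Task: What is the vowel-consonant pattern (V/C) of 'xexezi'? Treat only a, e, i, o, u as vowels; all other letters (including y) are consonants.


Letter mapping: x = C, e = V, x = C, e = V, z = C, i = V.

CVCVCV


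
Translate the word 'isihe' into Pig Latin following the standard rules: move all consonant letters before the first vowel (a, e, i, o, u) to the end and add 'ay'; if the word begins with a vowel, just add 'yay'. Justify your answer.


'isihe' starts with a vowel, so add 'yay': 'isiheyay'.

isiheyay


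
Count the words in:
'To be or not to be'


Split into words: To | be | or | not | to | be = 6 words.

6


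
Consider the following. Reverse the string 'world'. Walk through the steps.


Reverse 'world' character by character: 'dlrow'.

dlrow


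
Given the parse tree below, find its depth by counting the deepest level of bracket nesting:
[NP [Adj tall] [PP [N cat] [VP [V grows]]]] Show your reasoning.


Count bracket nesting levels:
'[' at pos 0: depth = 1
'[' at pos 4: depth = 2
'[' at pos 15: depth = 2
'[' at pos 19: depth = 3
'[' at pos 27: depth = 3
'[' at pos 31: depth = 4
Maximum depth reached: 4

4


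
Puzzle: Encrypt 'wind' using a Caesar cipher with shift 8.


Shift each letter by 8: w -> e, i -> q, n -> v, d -> l. Result: 'eqvl'.

eqvl


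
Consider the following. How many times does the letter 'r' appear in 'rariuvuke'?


Letter 'r' in 'rariuvuke': found at position(s) 1, 3 = 2 occurrence(s).

2


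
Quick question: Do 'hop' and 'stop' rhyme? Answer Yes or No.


Rime (stressed vowel + following sounds) of 'hop': -op = /ɒp/
Rime of 'stop': -op = /ɒp/
/ɒp/ and /ɒp/ are the same ending sound, so the words rhyme.

Yes


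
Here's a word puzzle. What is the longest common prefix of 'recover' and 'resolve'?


Compare from the start: 2 characters match: 're'. Mismatch at position 3: 'c' vs 's'.

re


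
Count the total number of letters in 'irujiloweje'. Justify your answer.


Spell out 'irujiloweje' and number each letter: i(1), r(2), u(3), j(4), i(5), l(6), o(7), w(8), e(9), j(10), e(11). Total: 11 letters.

11


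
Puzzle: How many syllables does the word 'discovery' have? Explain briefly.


Break 'discovery' into syllables: dis-cov-er-y -> dis | cov | er | y = 4 syllables

4 syllables


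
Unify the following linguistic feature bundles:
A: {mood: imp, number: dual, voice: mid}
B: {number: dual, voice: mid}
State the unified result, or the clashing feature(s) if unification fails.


Compare features:
mood: A=imp vs B=_ -> unified: imp
number: A=dual vs B=dual -> unified: dual
voice: A=mid vs B=mid -> unified: mid
No clashes found.

Unified: {mood: imp, number: dual, voice: mid}


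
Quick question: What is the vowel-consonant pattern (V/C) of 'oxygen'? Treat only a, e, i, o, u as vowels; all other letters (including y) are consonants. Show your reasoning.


Letter mapping: o = V, x = C, y = C, g = C, e = V, n = C.

VCCCVC


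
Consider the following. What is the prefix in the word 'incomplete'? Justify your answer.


The word 'incomplete' = 'in' (prefix) + 'complete' (root). The prefix is 'in'.

in


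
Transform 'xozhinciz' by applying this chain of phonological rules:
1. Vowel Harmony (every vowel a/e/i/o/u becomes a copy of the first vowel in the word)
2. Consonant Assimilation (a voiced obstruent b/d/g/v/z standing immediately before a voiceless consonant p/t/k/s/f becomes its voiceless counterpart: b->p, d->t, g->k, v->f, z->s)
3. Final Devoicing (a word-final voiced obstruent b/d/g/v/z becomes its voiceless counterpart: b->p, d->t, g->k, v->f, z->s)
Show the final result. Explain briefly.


Starting form: 'xozhinciz'
Rule 1: Vowel Harmony: all vowels become 'o' (matching first vowel). 'xozhinciz' -> 'xozhoncoz'
Rule 2: Consonant Assimilation: no voiced obstruent (b/d/g/v/z) stands immediately before a voiceless consonant (p/t/k/s/f). No change.
Rule 3: Final Devoicing: word-final voiced obstruent 'z' becomes voiceless 's'. 'xozhoncoz' -> 'xozhoncos'
Final form: 'xozhoncos'

xozhoncos


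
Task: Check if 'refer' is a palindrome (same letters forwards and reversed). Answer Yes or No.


Forward: 'refer'
Reversed: 'refer'
They are identical.

Yes


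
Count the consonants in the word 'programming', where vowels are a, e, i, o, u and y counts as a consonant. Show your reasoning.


Consonants in 'programming': p, r, g, r, m, m, n, g = 8 consonants.

8


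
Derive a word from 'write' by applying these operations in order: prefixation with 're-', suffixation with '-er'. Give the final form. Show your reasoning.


Step 1: Add prefix 're-' to 'write' = 'rewrite'
Step 2: Add suffix '-er' to 'rewrite' = 'rewriter'

rewriter


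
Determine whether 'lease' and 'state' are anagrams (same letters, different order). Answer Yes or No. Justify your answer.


Sorted letters of 'lease': 'aeels'
Sorted letters of 'state': 'aestt'
They do not match.

No


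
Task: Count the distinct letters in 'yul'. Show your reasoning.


Unique letters in 'yul': {l, u, y} = 3 distinct letters.

3


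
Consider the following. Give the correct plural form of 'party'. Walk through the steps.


Apply rule: Change -y to -ies (consonant + y). 'party' becomes 'parties'.

parties


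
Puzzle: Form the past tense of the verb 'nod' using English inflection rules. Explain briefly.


Apply rule: Double final consonant and add -ed. 'nod' becomes 'nodded'.

nodded


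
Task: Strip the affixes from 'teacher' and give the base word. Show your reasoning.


Remove suffix '-er' from 'teacher' to get root 'teach'.

teach


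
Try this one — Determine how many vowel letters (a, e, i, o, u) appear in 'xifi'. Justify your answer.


Vowels in 'xifi': i, i = 2 vowels.

2


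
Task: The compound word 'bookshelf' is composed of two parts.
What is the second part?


Split 'bookshelf' into 'book' + 'shelf'. The second part is 'shelf'.

shelf


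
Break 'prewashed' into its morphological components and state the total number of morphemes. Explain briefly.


Step 1: Identify prefix: 'pre' (meaning: before)
Step 2: Identify root: 'wash'
Step 3: Identify suffix(es): 'ed'
Decomposition: pre- (prefix: before) + wash (root) + -ed (suffix: past)
Total morphemes: 3

3 morphemes (pre- (prefix: before) + wash (root) + -ed (suffix: past))


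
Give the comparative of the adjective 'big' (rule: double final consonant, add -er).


Apply comparative formation (double final consonant, add -er): 'big' -> 'bigger'.

bigger


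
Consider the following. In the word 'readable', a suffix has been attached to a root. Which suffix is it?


The word 'readable' = 'read' (root) + '-able' (suffix). The suffix is '-able'.

able


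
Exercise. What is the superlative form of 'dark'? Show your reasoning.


Apply superlative formation (add -est): 'dark' -> 'darkest'.

darkest


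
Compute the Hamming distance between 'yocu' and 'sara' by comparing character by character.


Alignment:
Position 1: 'y' vs 's' = DIFFER
Position 2: 'o' vs 'a' = DIFFER
Position 3: 'c' vs 'r' = DIFFER
Position 4: 'u' vs 'a' = DIFFER
Total differences: 4

4


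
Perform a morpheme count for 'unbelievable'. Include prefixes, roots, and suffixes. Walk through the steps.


Decomposition: un- (prefix) + believe (root) + -able (suffix) = 3 morpheme(s)

3 morphemes


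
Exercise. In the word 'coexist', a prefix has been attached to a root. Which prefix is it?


The word 'coexist' = 'co' (prefix) + 'exist' (root). The prefix is 'co'.

co


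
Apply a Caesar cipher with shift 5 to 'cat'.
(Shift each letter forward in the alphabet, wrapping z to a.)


Shift each letter by 5: c -> h, a -> f, t -> y. Result: 'hfy'.

hfy


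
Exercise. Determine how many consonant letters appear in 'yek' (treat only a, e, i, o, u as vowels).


Consonants in 'yek': y, k = 2 consonants.

2


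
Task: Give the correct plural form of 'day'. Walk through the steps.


Apply rule: Add -s. 'day' becomes 'days'.

days


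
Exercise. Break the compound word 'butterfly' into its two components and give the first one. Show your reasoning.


Split 'butterfly' into 'butter' + 'fly'. The first part is 'butter'.

butter


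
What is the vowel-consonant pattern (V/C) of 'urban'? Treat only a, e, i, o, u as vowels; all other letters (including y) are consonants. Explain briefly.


Letter mapping: u = V, r = C, b = C, a = V, n = C.

VCCVC


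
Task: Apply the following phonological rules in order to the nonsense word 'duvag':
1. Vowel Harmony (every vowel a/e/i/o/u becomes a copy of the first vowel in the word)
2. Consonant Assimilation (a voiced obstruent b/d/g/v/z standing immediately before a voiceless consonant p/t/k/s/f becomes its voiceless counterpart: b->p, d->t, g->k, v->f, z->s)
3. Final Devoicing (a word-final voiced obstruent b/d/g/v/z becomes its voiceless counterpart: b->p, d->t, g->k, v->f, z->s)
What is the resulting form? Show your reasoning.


Starting form: 'duvag'
Rule 1: Vowel Harmony: all vowels become 'u' (matching first vowel). 'duvag' -> 'duvug'
Rule 2: Consonant Assimilation: no voiced obstruent (b/d/g/v/z) stands immediately before a voiceless consonant (p/t/k/s/f). No change.
Rule 3: Final Devoicing: word-final voiced obstruent 'g' becomes voiceless 'k'. 'duvug' -> 'duvuk'
Final form: 'duvuk'

duvuk
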